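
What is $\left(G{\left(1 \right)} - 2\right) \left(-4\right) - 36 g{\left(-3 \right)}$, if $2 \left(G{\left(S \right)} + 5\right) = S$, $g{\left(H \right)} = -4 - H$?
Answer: $62$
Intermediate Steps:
$G{\left(S \right)} = -5 + \frac{S}{2}$
$\left(G{\left(1 \right)} - 2\right) \left(-4\right) - 36 g{\left(-3 \right)} = \left(\left(-5 + \frac{1}{2} \cdot 1\right) - 2\right) \left(-4\right) - 36 \left(-4 - -3\right) = \left(\left(-5 + \frac{1}{2}\right) - 2\right) \left(-4\right) - 36 \left(-4 + 3\right) = \left(- \frac{9}{2} - 2\right) \left(-4\right) - -36 = \left(- \frac{13}{2}\right) \left(-4\right) + 36 = 26 + 36 = 62$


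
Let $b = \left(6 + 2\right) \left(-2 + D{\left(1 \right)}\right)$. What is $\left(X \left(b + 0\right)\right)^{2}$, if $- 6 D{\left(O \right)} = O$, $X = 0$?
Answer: $0$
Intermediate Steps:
$D{\left(O \right)} = - \frac{O}{6}$
$b = - \frac{52}{3}$ ($b = \left(6 + 2\right) \left(-2 - \frac{1}{6}\right) = 8 \left(-2 - \frac{1}{6}\right) = 8 \left(- \frac{13}{6}\right) = - \frac{52}{3} \approx -17.333$)
$\left(X \left(b + 0\right)\right)^{2} = \left(0 \left(- \frac{52}{3} + 0\right)\right)^{2} = \left(0 \left(- \frac{52}{3}\right)\right)^{2} = 0^{2} = 0$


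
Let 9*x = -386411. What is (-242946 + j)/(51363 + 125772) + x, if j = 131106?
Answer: -4563194603/106281 ≈ -42935.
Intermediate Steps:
x = -386411/9 (x = (⅑)*(-386411) = -386411/9 ≈ -42935.)
(-242946 + j)/(51363 + 125772) + x = (-242946 + 131106)/(51363 + 125772) - 386411/9 = -111840/177135 - 386411/9 = -111840*1/177135 - 386411/9 = -7456/11809 - 386411/9 = -4563194603/106281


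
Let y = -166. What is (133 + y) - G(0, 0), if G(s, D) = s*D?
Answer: -33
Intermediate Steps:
G(s, D) = D*s
(133 + y) - G(0, 0) = (133 - 166) - 0*0 = -33 - 1*0 = -33 + 0 = -33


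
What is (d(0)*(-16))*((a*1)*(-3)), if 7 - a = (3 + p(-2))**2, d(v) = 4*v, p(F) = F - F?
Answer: 0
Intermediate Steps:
p(F) = 0
a = -2 (a = 7 - (3 + 0)**2 = 7 - 1*3**2 = 7 - 1*9 = 7 - 9 = -2)
(d(0)*(-16))*((a*1)*(-3)) = ((4*0)*(-16))*(-2*1*(-3)) = (0*(-16))*(-2*(-3)) = 0*6 = 0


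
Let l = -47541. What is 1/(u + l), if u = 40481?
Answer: -1/7060 ≈ -0.00014164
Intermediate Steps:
1/(u + l) = 1/(40481 - 47541) = 1/(-7060) = -1/7060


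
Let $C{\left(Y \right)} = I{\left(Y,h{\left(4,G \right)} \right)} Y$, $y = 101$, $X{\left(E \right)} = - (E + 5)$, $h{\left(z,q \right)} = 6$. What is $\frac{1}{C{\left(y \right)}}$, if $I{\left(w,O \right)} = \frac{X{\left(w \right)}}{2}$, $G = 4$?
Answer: $- \frac{1}{5353} \approx -0.00018681$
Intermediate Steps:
$X{\left(E \right)} = -5 - E$ ($X{\left(E \right)} = - (5 + E) = -5 - E$)
$I{\left(w,O \right)} = - \frac{5}{2} - \frac{w}{2}$ ($I{\left(w,O \right)} = \frac{-5 - w}{2} = \left(-5 - w\right) \frac{1}{2} = - \frac{5}{2} - \frac{w}{2}$)
$C{\left(Y \right)} = Y \left(- \frac{5}{2} - \frac{Y}{2}\right)$ ($C{\left(Y \right)} = \left(- \frac{5}{2} - \frac{Y}{2}\right) Y = Y \left(- \frac{5}{2} - \frac{Y}{2}\right)$)
$\frac{1}{C{\left(y \right)}} = \frac{1}{\left(- \frac{1}{2}\right) 101 \left(5 + 101\right)} = \frac{1}{\left(- \frac{1}{2}\right) 101 \cdot 106} = \frac{1}{-5353} = - \frac{1}{5353}$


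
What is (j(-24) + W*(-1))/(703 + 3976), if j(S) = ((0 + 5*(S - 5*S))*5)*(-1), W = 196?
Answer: -2596/4679 ≈ -0.55482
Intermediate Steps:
j(S) = 100*S (j(S) = ((0 + 5*(-4*S))*5)*(-1) = ((0 - 20*S)*5)*(-1) = (-20*S*5)*(-1) = -100*S*(-1) = 100*S)
(j(-24) + W*(-1))/(703 + 3976) = (100*(-24) + 196*(-1))/(703 + 3976) = (-2400 - 196)/4679 = -2596*1/4679 = -2596/4679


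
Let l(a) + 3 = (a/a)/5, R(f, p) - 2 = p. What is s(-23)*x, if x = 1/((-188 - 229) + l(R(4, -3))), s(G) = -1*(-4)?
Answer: -20/2099 ≈ -0.0095283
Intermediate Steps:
R(f, p) = 2 + p
l(a) = -14/5 (l(a) = -3 + (a/a)/5 = -3 + 1*(⅕) = -3 + ⅕ = -14/5)
s(G) = 4
x = -5/2099 (x = 1/((-188 - 229) - 14/5) = 1/(-417 - 14/5) = 1/(-2099/5) = -5/2099 ≈ -0.0023821)
s(-23)*x = 4*(-5/2099) = -20/2099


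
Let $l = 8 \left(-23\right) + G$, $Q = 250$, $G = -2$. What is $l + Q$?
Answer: $64$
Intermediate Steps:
$l = -186$ ($l = 8 \left(-23\right) - 2 = -184 - 2 = -186$)
$l + Q = -186 + 250 = 64$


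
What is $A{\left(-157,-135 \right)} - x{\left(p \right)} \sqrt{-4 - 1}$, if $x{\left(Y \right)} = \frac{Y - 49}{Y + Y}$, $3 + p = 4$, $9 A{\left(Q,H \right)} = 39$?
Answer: $\frac{13}{3} + 24 i \sqrt{5} \approx 4.3333 + 53.666 i$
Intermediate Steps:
$A{\left(Q,H \right)} = \frac{13}{3}$ ($A{\left(Q,H \right)} = \frac{1}{9} \cdot 39 = \frac{13}{3}$)
$p = 1$ ($p = -3 + 4 = 1$)
$x{\left(Y \right)} = \frac{-49 + Y}{2 Y}$
$A{\left(-157,-135 \right)} - x{\left(p \right)} \sqrt{-4 - 1} = \frac{13}{3} - \frac{-49 + 1}{2 \cdot 1} \sqrt{-4 - 1} = \frac{13}{3} - \frac{1}{2} \cdot 1 \left(-48\right) \sqrt{-5} = \frac{13}{3} - - 24 i \sqrt{5} = \frac{13}{3} + 24 i \sqrt{5}$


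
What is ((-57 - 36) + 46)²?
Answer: 2209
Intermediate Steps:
((-57 - 36) + 46)² = (-93 + 46)² = (-47)² = 2209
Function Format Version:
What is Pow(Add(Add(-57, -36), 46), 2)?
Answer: 2209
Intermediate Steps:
Pow(Add(Add(-57, -36), 46), 2) = Pow(Add(-93, 46), 2) = Pow(-47, 2) = 2209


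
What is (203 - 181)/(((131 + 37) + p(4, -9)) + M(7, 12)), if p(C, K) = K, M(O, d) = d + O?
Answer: 11/89 ≈ 0.12360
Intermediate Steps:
M(O, d) = O + d
(203 - 181)/(((131 + 37) + p(4, -9)) + M(7, 12)) = (203 - 181)/(((131 + 37) - 9) + (7 + 12)) = 22/((168 - 9) + 19) = 22/(159 + 19) = 22/178 = 22*(1/178) = 11/89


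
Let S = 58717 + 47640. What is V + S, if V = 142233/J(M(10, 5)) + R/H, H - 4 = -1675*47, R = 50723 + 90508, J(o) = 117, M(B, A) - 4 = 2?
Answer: 25404259985/236163 ≈ 1.0757e+5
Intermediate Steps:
M(B, A) = 6 (M(B, A) = 4 + 2 = 6)
R = 141231
H = -78721 (H = 4 - 1675*47 = 4 - 78725 = -78721)
V = 286671794/236163 (V = 142233/117 + 141231/(-78721) = 142233*(1/117) + 141231*(-1/78721) = 3647/3 - 141231/78721 = 286671794/236163 ≈ 1213.9)
S = 106357
V + S = 286671794/236163 + 106357 = 25404259985/236163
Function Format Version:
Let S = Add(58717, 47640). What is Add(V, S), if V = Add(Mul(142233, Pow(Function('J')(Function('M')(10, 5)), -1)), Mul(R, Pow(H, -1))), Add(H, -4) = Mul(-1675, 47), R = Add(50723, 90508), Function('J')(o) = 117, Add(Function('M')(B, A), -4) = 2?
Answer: Rational(25404259985, 236163) ≈ 1.0757e+5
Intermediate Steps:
Function('M')(B, A) = 6 (Function('M')(B, A) = Add(4, 2) = 6)
R = 141231
H = -78721 (H = Add(4, Mul(-1675, 47)) = Add(4, -78725) = -78721)
V = Rational(286671794, 236163) (V = Add(Mul(142233, Pow(117, -1)), Mul(141231, Pow(-78721, -1))) = Add(Mul(142233, Rational(1, 117)), Mul(141231, Rational(-1, 78721))) = Add(Rational(3647, 3), Rational(-141231, 78721)) = Rational(286671794, 236163) ≈ 1213.9)
S = 106357
Add(V, S) = Add(Rational(286671794, 236163), 106357) = Rational(25404259985, 236163)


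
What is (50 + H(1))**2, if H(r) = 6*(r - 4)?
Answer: 1024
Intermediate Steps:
H(r) = -24 + 6*r (H(r) = 6*(-4 + r) = -24 + 6*r)
(50 + H(1))**2 = (50 + (-24 + 6*1))**2 = (50 + (-24 + 6))**2 = (50 - 18)**2 = 32**2 = 1024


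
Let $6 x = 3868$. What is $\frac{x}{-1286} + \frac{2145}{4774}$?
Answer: $- \frac{43523}{837186} \approx -0.051987$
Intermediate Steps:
$x = \frac{1934}{3}$ ($x = \frac{1}{6} \cdot 3868 = \frac{1934}{3} \approx 644.67$)
$\frac{x}{-1286} + \frac{2145}{4774} = \frac{1934}{3 \left(-1286\right)} + \frac{2145}{4774} = \frac{1934}{3} \left(- \frac{1}{1286}\right) + 2145 \cdot \frac{1}{4774} = - \frac{967}{1929} + \frac{195}{434} = - \frac{43523}{837186}$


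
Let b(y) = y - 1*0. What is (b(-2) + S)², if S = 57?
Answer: 3025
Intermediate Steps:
b(y) = y (b(y) = y + 0 = y)
(b(-2) + S)² = (-2 + 57)² = 55² = 3025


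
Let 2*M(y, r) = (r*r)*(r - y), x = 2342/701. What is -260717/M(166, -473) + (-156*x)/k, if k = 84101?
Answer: -21490718526878/8428345252001631 ≈ -0.0025498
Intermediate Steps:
x = 2342/701 (x = 2342*(1/701) = 2342/701 ≈ 3.3409)
M(y, r) = r**2*(r - y)/2 (M(y, r) = ((r*r)*(r - y))/2 = (r**2*(r - y))/2 = r**2*(r - y)/2)
-260717/M(166, -473) + (-156*x)/k = -260717*2/(223729*(-473 - 1*166)) - 156*2342/701/84101 = -260717*2/(223729*(-473 - 166)) - 365352/701*1/84101 = -260717/((1/2)*223729*(-639)) - 365352/58954801 = -260717/(-142962831/2) - 365352/58954801 = -260717*(-2/142962831) - 365352/58954801 = 521434/142962831 - 365352/58954801 = -21490718526878/8428345252001631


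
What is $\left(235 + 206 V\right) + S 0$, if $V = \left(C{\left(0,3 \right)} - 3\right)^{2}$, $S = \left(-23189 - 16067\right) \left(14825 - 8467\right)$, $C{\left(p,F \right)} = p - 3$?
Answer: $7651$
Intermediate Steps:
$C{\left(p,F \right)} = -3 + p$
$S = -249589648$ ($S = - 39256 \left(14825 - 8467\right) = \left(-39256\right) 6358 = -249589648$)
$V = 36$ ($V = \left(\left(-3 + 0\right) - 3\right)^{2} = \left(-3 - 3\right)^{2} = \left(-6\right)^{2} = 36$)
$\left(235 + 206 V\right) + S 0 = \left(235 + 206 \cdot 36\right) - 0 = \left(235 + 7416\right) + 0 = 7651 + 0 = 7651$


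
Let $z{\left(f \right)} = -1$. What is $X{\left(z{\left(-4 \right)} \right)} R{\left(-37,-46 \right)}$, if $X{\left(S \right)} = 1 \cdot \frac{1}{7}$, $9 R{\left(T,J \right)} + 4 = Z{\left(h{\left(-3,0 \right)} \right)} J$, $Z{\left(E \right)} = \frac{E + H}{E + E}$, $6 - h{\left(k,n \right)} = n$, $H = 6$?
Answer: $- \frac{50}{63} \approx -0.79365$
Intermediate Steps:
$h{\left(k,n \right)} = 6 - n$
$Z{\left(E \right)} = \frac{6 + E}{2 E}$ ($Z{\left(E \right)} = \frac{E + 6}{E + E} = \frac{6 + E}{2 E}$)
$R{\left(T,J \right)} = - \frac{4}{9} + \frac{J}{9}$ ($R{\left(T,J \right)} = - \frac{4}{9} + \frac{\frac{6 + \left(6 - 0\right)}{2 \left(6 - 0\right)} J}{9} = - \frac{4}{9} + \frac{\frac{6 + \left(6 + 0\right)}{2 \left(6 + 0\right)} J}{9} = - \frac{4}{9} + \frac{\frac{6 + 6}{2 \cdot 6} J}{9} = - \frac{4}{9} + \frac{\frac{1}{2} \cdot \frac{1}{6} \cdot 12 J}{9} = - \frac{4}{9} + \frac{1 J}{9} = - \frac{4}{9} + \frac{J}{9}$)
$X{\left(S \right)} = \frac{1}{7}$ ($X{\left(S \right)} = 1 \cdot \frac{1}{7} = \frac{1}{7}$)
$X{\left(z{\left(-4 \right)} \right)} R{\left(-37,-46 \right)} = \frac{- \frac{4}{9} + \frac{1}{9} \left(-46\right)}{7} = \frac{- \frac{4}{9} - \frac{46}{9}}{7} = \frac{1}{7} \left(- \frac{50}{9}\right) = - \frac{50}{63}$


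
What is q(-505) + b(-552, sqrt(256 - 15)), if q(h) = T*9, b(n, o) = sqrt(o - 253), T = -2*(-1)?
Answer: 18 + sqrt(-253 + sqrt(241)) ≈ 18.0 + 15.41*I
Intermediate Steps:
T = 2
b(n, o) = sqrt(-253 + o)
q(h) = 18 (q(h) = 2*9 = 18)
q(-505) + b(-552, sqrt(256 - 15)) = 18 + sqrt(-253 + sqrt(256 - 15)) = 18 + sqrt(-253 + sqrt(241))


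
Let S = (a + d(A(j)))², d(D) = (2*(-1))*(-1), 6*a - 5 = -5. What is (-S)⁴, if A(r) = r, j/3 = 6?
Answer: 256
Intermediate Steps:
j = 18 (j = 3*6 = 18)
a = 0 (a = ⅚ + (⅙)*(-5) = ⅚ - ⅚ = 0)
d(D) = 2 (d(D) = -2*(-1) = 2)
S = 4 (S = (0 + 2)² = 2² = 4)
(-S)⁴ = (-1*4)⁴ = (-4)⁴ = 256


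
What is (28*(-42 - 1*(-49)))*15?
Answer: 2940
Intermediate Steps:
(28*(-42 - 1*(-49)))*15 = (28*(-42 + 49))*15 = (28*7)*15 = 196*15 = 2940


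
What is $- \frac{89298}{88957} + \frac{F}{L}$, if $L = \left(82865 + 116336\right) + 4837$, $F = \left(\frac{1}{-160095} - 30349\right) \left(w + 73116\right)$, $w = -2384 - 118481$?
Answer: $\frac{72150466366733248}{10160215546695} \approx 7101.3$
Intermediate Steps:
$w = -120865$
$F = \frac{17846090151988}{12315}$ ($F = \left(\frac{1}{-160095} - 30349\right) \left(-120865 + 73116\right) = \left(- \frac{1}{160095} - 30349\right) \left(-47749\right) = \left(- \frac{4858723156}{160095}\right) \left(-47749\right) = \frac{17846090151988}{12315} \approx 1.4491 \cdot 10^{9}$)
$L = 204038$ ($L = 199201 + 4837 = 204038$)
$- \frac{89298}{88957} + \frac{F}{L} = - \frac{89298}{88957} + \frac{17846090151988}{12315 \cdot 204038} = \left(-89298\right) \frac{1}{88957} + \frac{17846090151988}{12315} \cdot \frac{1}{204038} = - \frac{8118}{8087} + \frac{8923045075994}{1256363985} = \frac{72150466366733248}{10160215546695}$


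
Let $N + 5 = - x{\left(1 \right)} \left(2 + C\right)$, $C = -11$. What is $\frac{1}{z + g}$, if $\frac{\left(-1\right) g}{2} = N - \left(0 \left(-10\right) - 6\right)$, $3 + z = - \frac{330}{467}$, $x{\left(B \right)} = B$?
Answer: $- \frac{467}{11071} \approx -0.042182$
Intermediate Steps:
$z = - \frac{1731}{467}$ ($z = -3 - \frac{330}{467} = - \frac{1731}{467} \approx -3.7066$)
$N = 4$ ($N = -5 - 1 \left(2 - 11\right) = -5 - 1 \left(-9\right) = -5 - -9 = -5 + 9 = 4$)
$g = -20$ ($g = - 2 \left(4 - \left(0 \left(-10\right) - 6\right)\right) = - 2 \left(4 - \left(0 - 6\right)\right) = - 2 \left(4 - -6\right) = - 2 \left(4 + 6\right) = \left(-2\right) 10 = -20$)
$\frac{1}{z + g} = \frac{1}{- \frac{1731}{467} - 20} = \frac{1}{- \frac{11071}{467}} = - \frac{467}{11071}$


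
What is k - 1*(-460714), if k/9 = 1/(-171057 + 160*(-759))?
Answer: 44919154283/97499 ≈ 4.6071e+5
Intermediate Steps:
k = -3/97499 (k = 9/(-171057 + 160*(-759)) = 9/(-171057 - 121440) = 9/(-292497) = 9*(-1/292497) = -3/97499 ≈ -3.0770e-5)
k - 1*(-460714) = -3/97499 - 1*(-460714) = -3/97499 + 460714 = 44919154283/97499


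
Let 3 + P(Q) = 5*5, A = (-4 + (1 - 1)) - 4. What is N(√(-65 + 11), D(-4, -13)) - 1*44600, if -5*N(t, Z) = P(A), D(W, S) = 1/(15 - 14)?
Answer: -223022/5 ≈ -44604.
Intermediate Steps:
D(W, S) = 1 (D(W, S) = 1/1 = 1)
A = -8 (A = (-4 + 0) - 4 = -4 - 4 = -8)
P(Q) = 22 (P(Q) = -3 + 5*5 = -3 + 25 = 22)
N(t, Z) = -22/5 (N(t, Z) = -⅕*22 = -22/5)
N(√(-65 + 11), D(-4, -13)) - 1*44600 = -22/5 - 1*44600 = -22/5 - 44600 = -223022/5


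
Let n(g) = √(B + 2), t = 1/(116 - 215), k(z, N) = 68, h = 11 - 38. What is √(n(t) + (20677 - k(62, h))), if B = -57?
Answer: √(20609 + I*√55) ≈ 143.56 + 0.026*I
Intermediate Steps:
h = -27
t = -1/99 (t = 1/(-99) = -1/99 ≈ -0.010101)
n(g) = I*√55 (n(g) = √(-57 + 2) = √(-55) = I*√55)
√(n(t) + (20677 - k(62, h))) = √(I*√55 + (20677 - 1*68)) = √(I*√55 + (20677 - 68)) = √(I*√55 + 20609) = √(20609 + I*√55)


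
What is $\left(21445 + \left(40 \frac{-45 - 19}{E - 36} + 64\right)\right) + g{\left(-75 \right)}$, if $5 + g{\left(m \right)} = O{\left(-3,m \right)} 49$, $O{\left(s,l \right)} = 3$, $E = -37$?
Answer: $\frac{1583083}{73} \approx 21686.0$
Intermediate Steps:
$g{\left(m \right)} = 142$ ($g{\left(m \right)} = -5 + 3 \cdot 49 = -5 + 147 = 142$)
$\left(21445 + \left(40 \frac{-45 - 19}{E - 36} + 64\right)\right) + g{\left(-75 \right)} = \left(21445 + \left(40 \frac{-45 - 19}{-37 - 36} + 64\right)\right) + 142 = \left(21445 + \left(40 \left(- \frac{64}{-73}\right) + 64\right)\right) + 142 = \left(21445 + \left(40 \left(\left(-64\right) \left(- \frac{1}{73}\right)\right) + 64\right)\right) + 142 = \left(21445 + \left(40 \cdot \frac{64}{73} + 64\right)\right) + 142 = \left(21445 + \left(\frac{2560}{73} + 64\right)\right) + 142 = \left(21445 + \frac{7232}{73}\right) + 142 = \frac{1572717}{73} + 142 = \frac{1583083}{73}$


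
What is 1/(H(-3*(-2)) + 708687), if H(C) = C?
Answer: 1/708693 ≈ 1.4110e-6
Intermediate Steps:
1/(H(-3*(-2)) + 708687) = 1/(-3*(-2) + 708687) = 1/(6 + 708687) = 1/708693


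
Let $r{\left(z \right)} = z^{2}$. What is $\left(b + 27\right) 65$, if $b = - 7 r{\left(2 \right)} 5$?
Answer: $-7345$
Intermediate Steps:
$b = -140$ ($b = - 7 \cdot 2^{2} \cdot 5 = \left(-7\right) 4 \cdot 5 = \left(-28\right) 5 = -140$)
$\left(b + 27\right) 65 = \left(-140 + 27\right) 65 = \left(-113\right) 65 = -7345$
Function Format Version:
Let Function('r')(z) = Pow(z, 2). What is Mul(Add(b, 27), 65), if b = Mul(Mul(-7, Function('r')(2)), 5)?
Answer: -7345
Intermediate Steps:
b = -140 (b = Mul(Mul(-7, Pow(2, 2)), 5) = Mul(Mul(-7, 4), 5) = Mul(-28, 5) = -140)
Mul(Add(b, 27), 65) = Mul(Add(-140, 27), 65) = Mul(-113, 65) = -7345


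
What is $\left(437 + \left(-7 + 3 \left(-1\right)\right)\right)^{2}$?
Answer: $182329$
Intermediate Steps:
$\left(437 + \left(-7 + 3 \left(-1\right)\right)\right)^{2} = \left(437 - 10\right)^{2} = 427^{2} = 182329$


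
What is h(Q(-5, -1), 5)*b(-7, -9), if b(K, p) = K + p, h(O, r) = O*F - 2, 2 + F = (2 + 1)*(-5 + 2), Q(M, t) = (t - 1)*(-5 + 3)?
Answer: 736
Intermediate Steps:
Q(M, t) = 2 - 2*t (Q(M, t) = (-1 + t)*(-2) = 2 - 2*t)
F = -11 (F = -2 + (2 + 1)*(-5 + 2) = -2 + 3*(-3) = -2 - 9 = -11)
h(O, r) = -2 - 11*O (h(O, r) = O*(-11) - 2 = -11*O - 2 = -2 - 11*O)
h(Q(-5, -1), 5)*b(-7, -9) = (-2 - 11*(2 - 2*(-1)))*(-7 - 9) = (-2 - 11*(2 + 2))*(-16) = (-2 - 11*4)*(-16) = (-2 - 44)*(-16) = -46*(-16) = 736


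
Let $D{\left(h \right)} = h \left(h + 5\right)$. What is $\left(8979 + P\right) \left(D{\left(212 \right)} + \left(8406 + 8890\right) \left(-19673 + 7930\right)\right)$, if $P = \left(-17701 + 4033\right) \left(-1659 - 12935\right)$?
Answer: $-40506546618568404$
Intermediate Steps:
$P = 199470792$ ($P = \left(-13668\right) \left(-14594\right) = 199470792$)
$D{\left(h \right)} = h \left(5 + h\right)$
$\left(8979 + P\right) \left(D{\left(212 \right)} + \left(8406 + 8890\right) \left(-19673 + 7930\right)\right) = \left(8979 + 199470792\right) \left(212 \left(5 + 212\right) + \left(8406 + 8890\right) \left(-19673 + 7930\right)\right) = 199479771 \left(212 \cdot 217 + 17296 \left(-11743\right)\right) = 199479771 \left(46004 - 203106928\right) = 199479771 \left(-203060924\right) = -40506546618568404$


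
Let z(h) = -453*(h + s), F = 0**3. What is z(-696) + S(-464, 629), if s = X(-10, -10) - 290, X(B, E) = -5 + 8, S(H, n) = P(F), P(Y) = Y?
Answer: 445299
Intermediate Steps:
F = 0
S(H, n) = 0
X(B, E) = 3
s = -287 (s = 3 - 290 = -287)
z(h) = 130011 - 453*h (z(h) = -453*(h - 287) = -453*(-287 + h) = 130011 - 453*h)
z(-696) + S(-464, 629) = (130011 - 453*(-696)) + 0 = (130011 + 315288) + 0 = 445299 + 0 = 445299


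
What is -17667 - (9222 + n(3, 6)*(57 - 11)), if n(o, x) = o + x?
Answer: -27303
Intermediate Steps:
-17667 - (9222 + n(3, 6)*(57 - 11)) = -17667 - (9222 + (3 + 6)*(57 - 11)) = -17667 - (9222 + 9*46) = -17667 - (9222 + 414) = -17667 - 1*9636 = -17667 - 9636 = -27303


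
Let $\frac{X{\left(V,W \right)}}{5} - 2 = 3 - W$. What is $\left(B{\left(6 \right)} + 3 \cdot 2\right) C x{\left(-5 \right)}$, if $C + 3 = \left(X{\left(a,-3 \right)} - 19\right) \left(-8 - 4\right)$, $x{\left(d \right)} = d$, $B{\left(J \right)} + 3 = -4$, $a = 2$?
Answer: $-1275$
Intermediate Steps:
$X{\left(V,W \right)} = 25 - 5 W$ ($X{\left(V,W \right)} = 10 + 5 \left(3 - W\right) = 10 - \left(-15 + 5 W\right) = 25 - 5 W$)
$B{\left(J \right)} = -7$ ($B{\left(J \right)} = -3 - 4 = -7$)
$C = -255$ ($C = -3 + \left(\left(25 - -15\right) - 19\right) \left(-8 - 4\right) = -3 + \left(\left(25 + 15\right) - 19\right) \left(-12\right) = -3 + \left(40 - 19\right) \left(-12\right) = -3 + 21 \left(-12\right) = -3 - 252 = -255$)
$\left(B{\left(6 \right)} + 3 \cdot 2\right) C x{\left(-5 \right)} = \left(-7 + 3 \cdot 2\right) \left(-255\right) \left(-5\right) = \left(-7 + 6\right) \left(-255\right) \left(-5\right) = \left(-1\right) \left(-255\right) \left(-5\right) = 255 \left(-5\right) = -1275$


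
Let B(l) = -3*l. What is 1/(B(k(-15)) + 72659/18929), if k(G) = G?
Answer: 18929/924464 ≈ 0.020476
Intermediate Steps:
1/(B(k(-15)) + 72659/18929) = 1/(-3*(-15) + 72659/18929) = 1/(45 + 72659*(1/18929)) = 1/(45 + 72659/18929) = 1/(924464/18929) = 18929/924464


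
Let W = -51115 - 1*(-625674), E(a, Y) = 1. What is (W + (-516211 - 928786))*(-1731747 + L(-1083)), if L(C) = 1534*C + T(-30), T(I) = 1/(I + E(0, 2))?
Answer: 85650230502876/29 ≈ 2.9535e+12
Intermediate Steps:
W = 574559 (W = -51115 + 625674 = 574559)
T(I) = 1/(1 + I) (T(I) = 1/(I + 1) = 1/(1 + I))
L(C) = -1/29 + 1534*C (L(C) = 1534*C + 1/(1 - 30) = 1534*C + 1/(-29) = 1534*C - 1/29 = -1/29 + 1534*C)
(W + (-516211 - 928786))*(-1731747 + L(-1083)) = (574559 + (-516211 - 928786))*(-1731747 + (-1/29 + 1534*(-1083))) = (574559 - 1444997)*(-1731747 + (-1/29 - 1661322)) = -870438*(-1731747 - 48178339/29) = -870438*(-98399002/29) = 85650230502876/29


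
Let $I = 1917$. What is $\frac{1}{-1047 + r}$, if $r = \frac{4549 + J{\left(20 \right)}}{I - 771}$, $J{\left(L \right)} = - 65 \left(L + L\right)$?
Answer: $- \frac{1146}{1197913} \approx -0.00095666$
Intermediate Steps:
$J{\left(L \right)} = - 130 L$ ($J{\left(L \right)} = - 65 \cdot 2 L = - 130 L$)
$r = \frac{1949}{1146}$ ($r = \frac{4549 - 2600}{1917 - 771} = \frac{4549 - 2600}{1146} = 1949 \cdot \frac{1}{1146} = \frac{1949}{1146} \approx 1.7007$)
$\frac{1}{-1047 + r} = \frac{1}{-1047 + \frac{1949}{1146}} = \frac{1}{- \frac{1197913}{1146}} = - \frac{1146}{1197913}$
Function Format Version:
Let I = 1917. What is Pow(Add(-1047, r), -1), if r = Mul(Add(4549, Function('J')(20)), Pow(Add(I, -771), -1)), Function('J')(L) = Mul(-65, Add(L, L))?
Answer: Rational(-1146, 1197913) ≈ -0.00095666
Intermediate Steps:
Function('J')(L) = Mul(-130, L) (Function('J')(L) = Mul(-65, Mul(2, L)) = Mul(-130, L))
r = Rational(1949, 1146) (r = Mul(Add(4549, Mul(-130, 20)), Pow(Add(1917, -771), -1)) = Mul(Add(4549, -2600), Pow(1146, -1)) = Mul(1949, Rational(1, 1146)) = Rational(1949, 1146) ≈ 1.7007)
Pow(Add(-1047, r), -1) = Pow(Add(-1047, Rational(1949, 1146)), -1) = Pow(Rational(-1197913, 1146), -1) = Rational(-1146, 1197913)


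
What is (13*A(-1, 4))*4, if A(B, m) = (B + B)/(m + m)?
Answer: -13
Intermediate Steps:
A(B, m) = B/m (A(B, m) = (2*B)/((2*m)) = (2*B)*(1/(2*m)) = B/m)
(13*A(-1, 4))*4 = (13*(-1/4))*4 = (13*(-1*¼))*4 = (13*(-¼))*4 = -13/4*4 = -13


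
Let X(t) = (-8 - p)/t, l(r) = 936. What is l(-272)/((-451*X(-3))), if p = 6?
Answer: -1404/3157 ≈ -0.44473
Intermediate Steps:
X(t) = -14/t (X(t) = (-8 - 1*6)/t = (-8 - 6)/t = -14/t)
l(-272)/((-451*X(-3))) = 936/((-(-6314)/(-3))) = 936/((-(-6314)*(-1)/3)) = 936/((-451*14/3)) = 936/(-6314/3) = 936*(-3/6314) = -1404/3157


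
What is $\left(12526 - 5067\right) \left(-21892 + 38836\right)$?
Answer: $126385296$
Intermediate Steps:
$\left(12526 - 5067\right) \left(-21892 + 38836\right) = 7459 \cdot 16944 = 126385296$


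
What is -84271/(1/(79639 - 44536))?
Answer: -2958164913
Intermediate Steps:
-84271/(1/(79639 - 44536)) = -84271/(1/35103) = -84271/1/35103 = -84271*35103 = -2958164913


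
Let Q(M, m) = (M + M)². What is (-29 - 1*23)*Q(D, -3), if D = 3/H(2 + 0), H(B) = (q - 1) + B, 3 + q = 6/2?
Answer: -1872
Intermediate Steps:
q = 0 (q = -3 + 6/2 = -3 + 6*(½) = -3 + 3 = 0)
H(B) = -1 + B (H(B) = (0 - 1) + B = -1 + B)
D = 3 (D = 3/(-1 + (2 + 0)) = 3/(-1 + 2) = 3/1 = 3*1 = 3)
Q(M, m) = 4*M² (Q(M, m) = (2*M)² = 4*M²)
(-29 - 1*23)*Q(D, -3) = (-29 - 1*23)*(4*3²) = (-29 - 23)*(4*9) = -52*36 = -1872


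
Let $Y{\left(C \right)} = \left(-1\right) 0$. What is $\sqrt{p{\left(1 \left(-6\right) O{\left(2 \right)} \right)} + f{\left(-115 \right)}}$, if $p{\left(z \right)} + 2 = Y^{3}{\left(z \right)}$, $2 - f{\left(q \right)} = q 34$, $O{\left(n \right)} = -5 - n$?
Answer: $\sqrt{3910} \approx 62.53$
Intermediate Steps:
$Y{\left(C \right)} = 0$
$f{\left(q \right)} = 2 - 34 q$ ($f{\left(q \right)} = 2 - q 34 = 2 - 34 q$)
$p{\left(z \right)} = -2$ ($p{\left(z \right)} = -2 + 0^{3} = -2 + 0 = -2$)
$\sqrt{p{\left(1 \left(-6\right) O{\left(2 \right)} \right)} + f{\left(-115 \right)}} = \sqrt{-2 + \left(2 - -3910\right)} = \sqrt{-2 + \left(2 + 3910\right)} = \sqrt{-2 + 3912} = \sqrt{3910}$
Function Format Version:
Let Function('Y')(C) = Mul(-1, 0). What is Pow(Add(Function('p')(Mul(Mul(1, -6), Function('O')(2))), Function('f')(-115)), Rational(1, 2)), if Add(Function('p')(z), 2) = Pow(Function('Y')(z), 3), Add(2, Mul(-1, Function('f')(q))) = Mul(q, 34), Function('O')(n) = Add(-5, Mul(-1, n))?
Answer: Pow(3910, Rational(1, 2)) ≈ 62.530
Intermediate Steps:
Function('Y')(C) = 0
Function('f')(q) = Add(2, Mul(-34, q)) (Function('f')(q) = Add(2, Mul(-1, Mul(q, 34))) = Add(2, Mul(-1, Mul(34, q))) = Add(2, Mul(-34, q)))
Function('p')(z) = -2 (Function('p')(z) = Add(-2, Pow(0, 3)) = Add(-2, 0) = -2)
Pow(Add(Function('p')(Mul(Mul(1, -6), Function('O')(2))), Function('f')(-115)), Rational(1, 2)) = Pow(Add(-2, Add(2, Mul(-34, -115))), Rational(1, 2)) = Pow(Add(-2, Add(2, 3910)), Rational(1, 2)) = Pow(Add(-2, 3912), Rational(1, 2)) = Pow(3910, Rational(1, 2))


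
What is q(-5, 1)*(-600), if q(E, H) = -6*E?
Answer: -18000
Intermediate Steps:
q(-5, 1)*(-600) = -6*(-5)*(-600) = 30*(-600) = -18000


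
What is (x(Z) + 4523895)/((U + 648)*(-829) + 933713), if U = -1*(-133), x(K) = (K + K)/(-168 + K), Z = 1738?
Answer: 3551259313/224717240 ≈ 15.803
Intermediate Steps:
x(K) = 2*K/(-168 + K) (x(K) = (2*K)/(-168 + K) = 2*K/(-168 + K))
U = 133
(x(Z) + 4523895)/((U + 648)*(-829) + 933713) = (2*1738/(-168 + 1738) + 4523895)/((133 + 648)*(-829) + 933713) = (2*1738/1570 + 4523895)/(781*(-829) + 933713) = (2*1738*(1/1570) + 4523895)/(-647449 + 933713) = (1738/785 + 4523895)/286264 = (3551259313/785)*(1/286264) = 3551259313/224717240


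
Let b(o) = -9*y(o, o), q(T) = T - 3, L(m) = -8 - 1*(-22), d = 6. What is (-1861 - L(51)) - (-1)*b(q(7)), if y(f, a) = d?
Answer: -1929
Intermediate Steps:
y(f, a) = 6
L(m) = 14 (L(m) = -8 + 22 = 14)
q(T) = -3 + T
b(o) = -54 (b(o) = -9*6 = -54)
(-1861 - L(51)) - (-1)*b(q(7)) = (-1861 - 1*14) - (-1)*(-54) = (-1861 - 14) - 1*54 = -1875 - 54 = -1929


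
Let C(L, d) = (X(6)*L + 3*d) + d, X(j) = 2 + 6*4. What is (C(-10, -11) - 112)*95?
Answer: -39520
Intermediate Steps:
X(j) = 26 (X(j) = 2 + 24 = 26)
C(L, d) = 4*d + 26*L (C(L, d) = (26*L + 3*d) + d = (3*d + 26*L) + d = 4*d + 26*L)
(C(-10, -11) - 112)*95 = ((4*(-11) + 26*(-10)) - 112)*95 = ((-44 - 260) - 112)*95 = (-304 - 112)*95 = -416*95 = -39520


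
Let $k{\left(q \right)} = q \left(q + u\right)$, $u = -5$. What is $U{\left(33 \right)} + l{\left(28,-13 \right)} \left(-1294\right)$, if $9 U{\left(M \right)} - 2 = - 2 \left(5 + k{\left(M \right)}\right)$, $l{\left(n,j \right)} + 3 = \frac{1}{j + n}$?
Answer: $\frac{161528}{45} \approx 3589.5$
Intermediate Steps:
$l{\left(n,j \right)} = -3 + \frac{1}{j + n}$
$k{\left(q \right)} = q \left(-5 + q\right)$ ($k{\left(q \right)} = q \left(q - 5\right) = q \left(-5 + q\right)$)
$U{\left(M \right)} = - \frac{8}{9} - \frac{2 M \left(-5 + M\right)}{9}$ ($U{\left(M \right)} = \frac{2}{9} + \frac{\left(-2\right) \left(5 + M \left(-5 + M\right)\right)}{9} = \frac{2}{9} + \frac{-10 - 2 M \left(-5 + M\right)}{9} = \frac{2}{9} - \left(\frac{10}{9} + \frac{2 M \left(-5 + M\right)}{9}\right) = - \frac{8}{9} - \frac{2 M \left(-5 + M\right)}{9}$)
$U{\left(33 \right)} + l{\left(28,-13 \right)} \left(-1294\right) = \left(- \frac{8}{9} - \frac{22 \left(-5 + 33\right)}{3}\right) + \frac{1 - -39 - 84}{-13 + 28} \left(-1294\right) = \left(- \frac{8}{9} - \frac{22}{3} \cdot 28\right) + \frac{1 + 39 - 84}{15} \left(-1294\right) = \left(- \frac{8}{9} - \frac{616}{3}\right) + \frac{1}{15} \left(-44\right) \left(-1294\right) = - \frac{1856}{9} - - \frac{56936}{15} = - \frac{1856}{9} + \frac{56936}{15} = \frac{161528}{45}$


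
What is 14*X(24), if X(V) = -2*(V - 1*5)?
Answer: -532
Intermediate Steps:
X(V) = 10 - 2*V (X(V) = -2*(V - 5) = -2*(-5 + V) = 10 - 2*V)
14*X(24) = 14*(10 - 2*24) = 14*(10 - 48) = 14*(-38) = -532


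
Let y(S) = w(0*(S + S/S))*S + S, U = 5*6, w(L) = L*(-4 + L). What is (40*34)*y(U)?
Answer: 40800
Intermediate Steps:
U = 30
y(S) = S (y(S) = ((0*(S + S/S))*(-4 + 0*(S + S/S)))*S + S = ((0*(S + 1))*(-4 + 0*(S + 1)))*S + S = ((0*(1 + S))*(-4 + 0*(1 + S)))*S + S = (0*(-4 + 0))*S + S = (0*(-4))*S + S = 0*S + S = 0 + S = S)
(40*34)*y(U) = (40*34)*30 = 1360*30 = 40800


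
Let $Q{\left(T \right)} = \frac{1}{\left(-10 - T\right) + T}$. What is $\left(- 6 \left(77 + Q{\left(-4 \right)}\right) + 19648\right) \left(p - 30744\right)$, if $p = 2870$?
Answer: $- \frac{2674036442}{5} \approx -5.3481 \cdot 10^{8}$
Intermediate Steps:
$Q{\left(T \right)} = - \frac{1}{10}$ ($Q{\left(T \right)} = \frac{1}{-10} = - \frac{1}{10}$)
$\left(- 6 \left(77 + Q{\left(-4 \right)}\right) + 19648\right) \left(p - 30744\right) = \left(- 6 \left(77 - \frac{1}{10}\right) + 19648\right) \left(2870 - 30744\right) = \left(\left(-6\right) \frac{769}{10} + 19648\right) \left(-27874\right) = \left(- \frac{2307}{5} + 19648\right) \left(-27874\right) = \frac{95933}{5} \left(-27874\right) = - \frac{2674036442}{5}$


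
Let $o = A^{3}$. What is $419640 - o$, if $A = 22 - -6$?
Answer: $397688$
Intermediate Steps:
$A = 28$ ($A = 22 + 6 = 28$)
$o = 21952$ ($o = 28^{3} = 21952$)
$419640 - o = 419640 - 21952 = 397688$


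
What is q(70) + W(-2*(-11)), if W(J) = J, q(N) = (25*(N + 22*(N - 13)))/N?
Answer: 3464/7 ≈ 494.86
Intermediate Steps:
q(N) = (-7150 + 575*N)/N (q(N) = (25*(N + 22*(-13 + N)))/N = (25*(N + (-286 + 22*N)))/N = (25*(-286 + 23*N))/N = (-7150 + 575*N)/N)
q(70) + W(-2*(-11)) = (575 - 7150/70) - 2*(-11) = (575 - 7150*1/70) + 22 = (575 - 715/7) + 22 = 3310/7 + 22 = 3464/7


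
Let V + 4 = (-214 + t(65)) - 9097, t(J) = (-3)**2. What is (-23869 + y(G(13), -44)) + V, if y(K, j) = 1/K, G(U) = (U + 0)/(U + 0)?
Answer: -33174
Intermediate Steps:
G(U) = 1 (G(U) = U/U = 1)
t(J) = 9
V = -9306 (V = -4 + ((-214 + 9) - 9097) = -4 + (-205 - 9097) = -4 - 9302 = -9306)
(-23869 + y(G(13), -44)) + V = (-23869 + 1/1) - 9306 = (-23869 + 1) - 9306 = -23868 - 9306 = -33174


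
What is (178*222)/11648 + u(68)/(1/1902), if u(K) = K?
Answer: 376636311/2912 ≈ 1.2934e+5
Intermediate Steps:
(178*222)/11648 + u(68)/(1/1902) = (178*222)/11648 + 68/(1/1902) = 39516*(1/11648) + 68/(1/1902) = 9879/2912 + 68*1902 = 9879/2912 + 129336 = 376636311/2912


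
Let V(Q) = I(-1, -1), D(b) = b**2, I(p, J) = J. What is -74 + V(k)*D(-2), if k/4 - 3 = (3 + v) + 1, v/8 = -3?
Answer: -78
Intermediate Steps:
v = -24 (v = 8*(-3) = -24)
k = -68 (k = 12 + 4*((3 - 24) + 1) = 12 + 4*(-21 + 1) = 12 + 4*(-20) = 12 - 80 = -68)
V(Q) = -1
-74 + V(k)*D(-2) = -74 - 1*(-2)**2 = -74 - 1*4 = -74 - 4 = -78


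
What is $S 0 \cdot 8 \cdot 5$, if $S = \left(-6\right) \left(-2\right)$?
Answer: $0$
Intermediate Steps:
$S = 12$
$S 0 \cdot 8 \cdot 5 = 12 \cdot 0 \cdot 8 \cdot 5 = 12 \cdot 0 \cdot 5 = 12 \cdot 0 = 0$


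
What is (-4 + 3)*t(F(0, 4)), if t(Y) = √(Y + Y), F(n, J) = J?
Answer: -2*√2 ≈ -2.8284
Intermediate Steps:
t(Y) = √2*√Y (t(Y) = √(2*Y) = √2*√Y)
(-4 + 3)*t(F(0, 4)) = (-4 + 3)*(√2*√4) = -√2*2 = -2*√2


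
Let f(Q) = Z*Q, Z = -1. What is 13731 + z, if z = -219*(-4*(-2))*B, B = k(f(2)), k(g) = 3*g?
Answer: 24243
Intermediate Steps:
f(Q) = -Q
B = -6 (B = 3*(-1*2) = 3*(-2) = -6)
z = 10512 (z = -219*(-4*(-2))*(-6) = -1752*(-6) = -219*(-48) = 10512)
13731 + z = 13731 + 10512 = 24243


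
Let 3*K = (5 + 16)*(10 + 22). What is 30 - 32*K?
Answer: -7138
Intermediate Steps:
K = 224 (K = ((5 + 16)*(10 + 22))/3 = (21*32)/3 = (⅓)*672 = 224)
30 - 32*K = 30 - 32*224 = 30 - 7168 = -7138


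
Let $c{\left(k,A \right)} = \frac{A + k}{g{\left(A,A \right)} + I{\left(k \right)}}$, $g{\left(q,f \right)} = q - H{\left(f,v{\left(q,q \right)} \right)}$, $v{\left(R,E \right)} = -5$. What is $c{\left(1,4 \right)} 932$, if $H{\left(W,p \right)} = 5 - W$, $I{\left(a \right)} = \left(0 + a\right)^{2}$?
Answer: $1165$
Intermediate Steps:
$I{\left(a \right)} = a^{2}$
$g{\left(q,f \right)} = -5 + f + q$ ($g{\left(q,f \right)} = q - \left(5 - f\right) = q + \left(-5 + f\right) = -5 + f + q$)
$c{\left(k,A \right)} = \frac{A + k}{-5 + k^{2} + 2 A}$ ($c{\left(k,A \right)} = \frac{A + k}{\left(-5 + A + A\right) + k^{2}} = \frac{A + k}{\left(-5 + 2 A\right) + k^{2}} = \frac{A + k}{-5 + k^{2} + 2 A}$)
$c{\left(1,4 \right)} 932 = \frac{4 + 1}{-5 + 1^{2} + 2 \cdot 4} \cdot 932 = \frac{1}{-5 + 1 + 8} \cdot 5 \cdot 932 = \frac{1}{4} \cdot 5 \cdot 932 = \frac{5}{4} \cdot 932 = 1165$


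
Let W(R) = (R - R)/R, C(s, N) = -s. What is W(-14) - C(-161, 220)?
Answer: -161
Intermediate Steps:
W(R) = 0 (W(R) = 0/R = 0)
W(-14) - C(-161, 220) = 0 - (-1)*(-161) = 0 - 1*161 = 0 - 161 = -161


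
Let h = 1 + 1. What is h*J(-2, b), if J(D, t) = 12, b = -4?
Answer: 24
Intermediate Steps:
h = 2
h*J(-2, b) = 2*12 = 24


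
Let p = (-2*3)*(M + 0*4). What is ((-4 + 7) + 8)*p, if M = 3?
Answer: -198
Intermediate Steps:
p = -18 (p = (-2*3)*(3 + 0*4) = -6*(3 + 0) = -6*3 = -18)
((-4 + 7) + 8)*p = ((-4 + 7) + 8)*(-18) = (3 + 8)*(-18) = 11*(-18) = -198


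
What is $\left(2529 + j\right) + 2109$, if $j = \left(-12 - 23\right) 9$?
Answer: $4323$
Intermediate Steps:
$j = -315$ ($j = \left(-35\right) 9 = -315$)
$\left(2529 + j\right) + 2109 = \left(2529 - 315\right) + 2109 = 2214 + 2109 = 4323$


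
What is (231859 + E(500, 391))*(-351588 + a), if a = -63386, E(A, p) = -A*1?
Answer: -96007969666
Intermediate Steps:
E(A, p) = -A
(231859 + E(500, 391))*(-351588 + a) = (231859 - 1*500)*(-351588 - 63386) = (231859 - 500)*(-414974) = 231359*(-414974) = -96007969666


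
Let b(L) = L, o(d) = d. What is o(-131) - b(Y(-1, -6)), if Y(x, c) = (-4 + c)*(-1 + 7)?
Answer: -71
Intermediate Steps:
Y(x, c) = -24 + 6*c (Y(x, c) = (-4 + c)*6 = -24 + 6*c)
o(-131) - b(Y(-1, -6)) = -131 - (-24 + 6*(-6)) = -131 - (-24 - 36) = -131 - 1*(-60) = -131 + 60 = -71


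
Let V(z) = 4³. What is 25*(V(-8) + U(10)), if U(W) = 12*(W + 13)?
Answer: 8500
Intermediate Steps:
V(z) = 64
U(W) = 156 + 12*W (U(W) = 12*(13 + W) = 156 + 12*W)
25*(V(-8) + U(10)) = 25*(64 + (156 + 12*10)) = 25*(64 + (156 + 120)) = 25*(64 + 276) = 25*340 = 8500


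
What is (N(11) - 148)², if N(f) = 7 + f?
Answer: 16900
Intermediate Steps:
(N(11) - 148)² = ((7 + 11) - 148)² = (18 - 148)² = (-130)² = 16900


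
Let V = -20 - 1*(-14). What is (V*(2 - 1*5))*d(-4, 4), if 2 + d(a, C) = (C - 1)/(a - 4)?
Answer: -171/4 ≈ -42.750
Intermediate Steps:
d(a, C) = -2 + (-1 + C)/(-4 + a) (d(a, C) = -2 + (C - 1)/(a - 4) = -2 + (-1 + C)/(-4 + a))
V = -6 (V = -20 + 14 = -6)
(V*(2 - 1*5))*d(-4, 4) = (-6*(2 - 1*5))*((7 + 4 - 2*(-4))/(-4 - 4)) = (-6*(2 - 5))*((7 + 4 + 8)/(-8)) = (-6*(-3))*(-⅛*19) = 18*(-19/8) = -171/4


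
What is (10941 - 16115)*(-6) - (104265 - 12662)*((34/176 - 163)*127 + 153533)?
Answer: -1070962292253/88 ≈ -1.2170e+10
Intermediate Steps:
(10941 - 16115)*(-6) - (104265 - 12662)*((34/176 - 163)*127 + 153533) = -5174*(-6) - 91603*((34*(1/176) - 163)*127 + 153533) = 31044 - 91603*((17/88 - 163)*127 + 153533) = 31044 - 91603*(-14327/88*127 + 153533) = 31044 - 91603*(-1819529/88 + 153533) = 31044 - 91603*11691375/88 = 31044 - 1*1070965024125/88 = 31044 - 1070965024125/88 = -1070962292253/88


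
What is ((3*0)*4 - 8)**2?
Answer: 64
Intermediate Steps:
((3*0)*4 - 8)**2 = (0*4 - 8)**2 = (0 - 8)**2 = (-8)**2 = 64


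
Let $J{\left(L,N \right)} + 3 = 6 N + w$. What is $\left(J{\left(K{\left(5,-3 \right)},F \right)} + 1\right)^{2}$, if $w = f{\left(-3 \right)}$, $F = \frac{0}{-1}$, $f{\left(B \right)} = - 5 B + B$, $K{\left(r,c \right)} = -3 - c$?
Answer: $100$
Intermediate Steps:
$f{\left(B \right)} = - 4 B$
$F = 0$ ($F = 0 \left(-1\right) = 0$)
$w = 12$ ($w = \left(-4\right) \left(-3\right) = 12$)
$J{\left(L,N \right)} = 9 + 6 N$ ($J{\left(L,N \right)} = -3 + \left(6 N + 12\right) = -3 + \left(12 + 6 N\right) = 9 + 6 N$)
$\left(J{\left(K{\left(5,-3 \right)},F \right)} + 1\right)^{2} = \left(\left(9 + 6 \cdot 0\right) + 1\right)^{2} = \left(\left(9 + 0\right) + 1\right)^{2} = \left(9 + 1\right)^{2} = 10^{2} = 100$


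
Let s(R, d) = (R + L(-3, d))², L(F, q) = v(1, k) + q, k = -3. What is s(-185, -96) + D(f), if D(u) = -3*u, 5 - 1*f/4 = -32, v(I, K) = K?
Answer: 80212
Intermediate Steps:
f = 148 (f = 20 - 4*(-32) = 20 + 128 = 148)
L(F, q) = -3 + q
s(R, d) = (-3 + R + d)² (s(R, d) = (R + (-3 + d))² = (-3 + R + d)²)
s(-185, -96) + D(f) = (-3 - 185 - 96)² - 3*148 = (-284)² - 444 = 80656 - 444 = 80212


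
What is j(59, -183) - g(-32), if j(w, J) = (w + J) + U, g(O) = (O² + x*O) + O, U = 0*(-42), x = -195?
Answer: -7356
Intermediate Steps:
U = 0
g(O) = O² - 194*O (g(O) = (O² - 195*O) + O = O² - 194*O)
j(w, J) = J + w (j(w, J) = (w + J) + 0 = (J + w) + 0 = J + w)
j(59, -183) - g(-32) = (-183 + 59) - (-32)*(-194 - 32) = -124 - (-32)*(-226) = -124 - 1*7232 = -124 - 7232 = -7356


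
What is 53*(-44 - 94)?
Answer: -7314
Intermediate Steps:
53*(-44 - 94) = 53*(-138) = -7314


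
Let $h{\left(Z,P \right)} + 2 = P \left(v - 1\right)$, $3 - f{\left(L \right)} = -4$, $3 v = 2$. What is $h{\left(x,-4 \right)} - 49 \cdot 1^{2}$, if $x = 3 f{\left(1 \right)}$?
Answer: $- \frac{149}{3} \approx -49.667$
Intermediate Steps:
$v = \frac{2}{3}$ ($v = \frac{1}{3} \cdot 2 = \frac{2}{3} \approx 0.66667$)
$f{\left(L \right)} = 7$ ($f{\left(L \right)} = 3 - -4 = 3 + 4 = 7$)
$x = 21$ ($x = 3 \cdot 7 = 21$)
$h{\left(Z,P \right)} = -2 - \frac{P}{3}$ ($h{\left(Z,P \right)} = -2 + P \left(\frac{2}{3} - 1\right) = -2 + P \left(- \frac{1}{3}\right) = -2 - \frac{P}{3}$)
$h{\left(x,-4 \right)} - 49 \cdot 1^{2} = \left(-2 - - \frac{4}{3}\right) - 49 \cdot 1^{2} = \left(-2 + \frac{4}{3}\right) - 49 = - \frac{2}{3} - 49 = - \frac{149}{3}$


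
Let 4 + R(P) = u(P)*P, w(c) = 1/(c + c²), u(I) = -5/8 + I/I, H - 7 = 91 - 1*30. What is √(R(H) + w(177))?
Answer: √5335383570/15753 ≈ 4.6368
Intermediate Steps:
H = 68 (H = 7 + (91 - 1*30) = 7 + (91 - 30) = 7 + 61 = 68)
u(I) = 3/8 (u(I) = -5*⅛ + 1 = -5/8 + 1 = 3/8)
R(P) = -4 + 3*P/8
√(R(H) + w(177)) = √((-4 + (3/8)*68) + 1/(177*(1 + 177))) = √((-4 + 51/2) + (1/177)/178) = √(43/2 + (1/177)*(1/178)) = √(43/2 + 1/31506) = √(338690/15753) = √5335383570/15753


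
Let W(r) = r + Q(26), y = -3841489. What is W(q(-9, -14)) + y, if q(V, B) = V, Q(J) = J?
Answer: -3841472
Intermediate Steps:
W(r) = 26 + r (W(r) = r + 26 = 26 + r)
W(q(-9, -14)) + y = (26 - 9) - 3841489 = 17 - 3841489 = -3841472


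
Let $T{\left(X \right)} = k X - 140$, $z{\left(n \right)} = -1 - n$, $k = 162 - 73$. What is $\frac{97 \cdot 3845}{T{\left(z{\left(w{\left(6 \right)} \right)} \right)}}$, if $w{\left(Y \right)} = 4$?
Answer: $- \frac{74593}{117} \approx -637.55$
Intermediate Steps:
$k = 89$ ($k = 162 - 73 = 89$)
$T{\left(X \right)} = -140 + 89 X$ ($T{\left(X \right)} = 89 X - 140 = -140 + 89 X$)
$\frac{97 \cdot 3845}{T{\left(z{\left(w{\left(6 \right)} \right)} \right)}} = \frac{97 \cdot 3845}{-140 + 89 \left(-1 - 4\right)} = \frac{372965}{-140 + 89 \left(-1 - 4\right)} = \frac{372965}{-140 + 89 \left(-5\right)} = \frac{372965}{-140 - 445} = \frac{372965}{-585} = 372965 \left(- \frac{1}{585}\right) = - \frac{74593}{117}$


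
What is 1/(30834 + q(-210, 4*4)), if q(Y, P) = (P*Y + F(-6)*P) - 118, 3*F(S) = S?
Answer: 1/27324 ≈ 3.6598e-5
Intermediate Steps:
F(S) = S/3
q(Y, P) = -118 - 2*P + P*Y (q(Y, P) = (P*Y + ((⅓)*(-6))*P) - 118 = (P*Y - 2*P) - 118 = (-2*P + P*Y) - 118 = -118 - 2*P + P*Y)
1/(30834 + q(-210, 4*4)) = 1/(30834 + (-118 - 8*4 + (4*4)*(-210))) = 1/(30834 + (-118 - 2*16 + 16*(-210))) = 1/(30834 + (-118 - 32 - 3360)) = 1/(30834 - 3510) = 1/27324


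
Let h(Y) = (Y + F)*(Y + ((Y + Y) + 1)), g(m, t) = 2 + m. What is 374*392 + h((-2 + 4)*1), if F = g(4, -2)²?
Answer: 146874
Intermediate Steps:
F = 36 (F = (2 + 4)² = 6² = 36)
h(Y) = (1 + 3*Y)*(36 + Y) (h(Y) = (Y + 36)*(Y + ((Y + Y) + 1)) = (36 + Y)*(Y + (2*Y + 1)) = (36 + Y)*(Y + (1 + 2*Y)) = (36 + Y)*(1 + 3*Y) = (1 + 3*Y)*(36 + Y))
374*392 + h((-2 + 4)*1) = 374*392 + (36 + 3*((-2 + 4)*1)² + 109*((-2 + 4)*1)) = 146608 + (36 + 3*(2*1)² + 109*(2*1)) = 146608 + (36 + 3*2² + 109*2) = 146608 + (36 + 3*4 + 218) = 146608 + (36 + 12 + 218) = 146608 + 266 = 146874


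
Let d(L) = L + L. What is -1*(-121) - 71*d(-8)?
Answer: 1257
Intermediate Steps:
d(L) = 2*L
-1*(-121) - 71*d(-8) = -1*(-121) - 142*(-8) = 121 - 71*(-16) = 121 + 1136 = 1257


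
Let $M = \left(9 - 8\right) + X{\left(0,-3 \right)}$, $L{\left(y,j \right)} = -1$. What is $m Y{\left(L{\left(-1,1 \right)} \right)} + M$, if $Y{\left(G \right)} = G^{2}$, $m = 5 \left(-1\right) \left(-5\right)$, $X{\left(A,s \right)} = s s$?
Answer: $35$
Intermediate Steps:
$X{\left(A,s \right)} = s^{2}$
$M = 10$ ($M = \left(9 - 8\right) + \left(-3\right)^{2} = 1 + 9 = 10$)
$m = 25$ ($m = \left(-5\right) \left(-5\right) = 25$)
$m Y{\left(L{\left(-1,1 \right)} \right)} + M = 25 \left(-1\right)^{2} + 10 = 25 \cdot 1 + 10 = 25 + 10 = 35$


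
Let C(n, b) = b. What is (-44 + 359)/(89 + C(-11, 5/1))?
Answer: 315/94 ≈ 3.3511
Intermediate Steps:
(-44 + 359)/(89 + C(-11, 5/1)) = (-44 + 359)/(89 + 5/1) = 315/(89 + 5*1) = 315/(89 + 5) = 315/94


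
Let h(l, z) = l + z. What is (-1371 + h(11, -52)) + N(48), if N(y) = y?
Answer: -1364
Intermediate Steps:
(-1371 + h(11, -52)) + N(48) = (-1371 + (11 - 52)) + 48 = (-1371 - 41) + 48 = -1412 + 48 = -1364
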